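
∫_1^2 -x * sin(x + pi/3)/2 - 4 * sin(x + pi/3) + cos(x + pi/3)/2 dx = 5*cos(pi/3 + 2) - 9*cos(1 + pi/3)/2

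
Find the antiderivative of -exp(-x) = exp(-x) + C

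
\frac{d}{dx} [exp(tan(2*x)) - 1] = 2*exp(tan(2*x))/cos(2*x)^2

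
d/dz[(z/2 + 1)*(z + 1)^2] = 3*z^2/2 + 4*z + 5/2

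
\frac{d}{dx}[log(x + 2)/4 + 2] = 1/(4*x + 8)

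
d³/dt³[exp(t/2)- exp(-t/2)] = (exp(t) + 1)*exp(-t/2)/8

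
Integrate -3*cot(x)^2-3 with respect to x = 3*cot(x) + C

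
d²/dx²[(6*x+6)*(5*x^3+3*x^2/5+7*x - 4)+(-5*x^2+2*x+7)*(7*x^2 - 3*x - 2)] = -60*x^2 + 1878*x/5 + 986/5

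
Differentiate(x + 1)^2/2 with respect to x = x + 1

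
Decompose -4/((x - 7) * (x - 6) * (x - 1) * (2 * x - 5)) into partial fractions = -32/(189*(2*x - 5)) + 2/(45*(x - 1)) + 4/(35*(x - 6)) - 2/(27*(x - 7))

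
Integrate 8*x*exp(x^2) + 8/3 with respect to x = 8*x/3 + 4*exp(x^2) + C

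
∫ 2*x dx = x^2 + C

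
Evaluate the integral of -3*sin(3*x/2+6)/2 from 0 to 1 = -cos(6) + cos(15/2)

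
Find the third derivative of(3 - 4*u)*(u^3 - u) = 18 - 96*u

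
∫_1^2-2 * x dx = -3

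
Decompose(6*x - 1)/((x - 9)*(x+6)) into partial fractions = 37/(15*(x + 6)) + 53/(15*(x - 9))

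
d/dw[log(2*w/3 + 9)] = 2/(2*w + 27)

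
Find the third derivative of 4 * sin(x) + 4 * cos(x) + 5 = 4*sin(x) - 4*cos(x)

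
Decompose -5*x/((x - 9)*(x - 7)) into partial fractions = 35/(2*(x - 7)) - 45/(2*(x - 9))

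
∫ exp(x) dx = exp(x) + C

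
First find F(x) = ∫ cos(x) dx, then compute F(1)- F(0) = sin(1)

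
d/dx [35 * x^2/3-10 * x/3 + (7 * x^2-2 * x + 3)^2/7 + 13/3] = 28*x^3 - 12*x^2 + 766*x/21 - 106/21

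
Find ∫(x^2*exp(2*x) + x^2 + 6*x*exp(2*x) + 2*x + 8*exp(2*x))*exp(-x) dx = 2*(x + 2)^2*sinh(x) + C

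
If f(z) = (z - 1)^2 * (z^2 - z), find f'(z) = 4*z^3 - 9*z^2 + 6*z - 1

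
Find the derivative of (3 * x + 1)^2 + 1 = 18*x + 6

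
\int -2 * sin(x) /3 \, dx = 2*cos(x)/3 + C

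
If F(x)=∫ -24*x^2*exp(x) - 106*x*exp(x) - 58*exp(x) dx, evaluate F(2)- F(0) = -212*exp(2)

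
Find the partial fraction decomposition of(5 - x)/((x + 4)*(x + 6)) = -11/(2*(x + 6)) + 9/(2*(x + 4))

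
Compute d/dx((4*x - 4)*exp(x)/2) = 2*x*exp(x)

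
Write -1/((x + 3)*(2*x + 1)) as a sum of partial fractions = -2/(5*(2*x + 1)) + 1/(5*(x + 3))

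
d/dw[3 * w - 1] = 3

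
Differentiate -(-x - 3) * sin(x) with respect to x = x*cos(x) + sin(x) + 3*cos(x)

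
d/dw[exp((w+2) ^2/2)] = w*exp(w^2/2 + 2*w + 2) + 2*exp(w^2/2 + 2*w + 2)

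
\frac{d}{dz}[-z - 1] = -1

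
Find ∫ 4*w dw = 2*w^2 + C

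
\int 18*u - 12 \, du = 9*u^2 - 12*u + C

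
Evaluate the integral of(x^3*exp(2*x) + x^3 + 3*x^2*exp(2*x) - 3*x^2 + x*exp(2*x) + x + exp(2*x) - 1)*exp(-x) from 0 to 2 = -10*exp(-2) + 10*exp(2)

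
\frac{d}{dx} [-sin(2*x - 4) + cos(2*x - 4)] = -2*sin(2*x - 4) - 2*cos(2*x - 4)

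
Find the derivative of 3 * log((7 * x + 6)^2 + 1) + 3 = (294*x + 252)/(49*x^2 + 84*x + 37)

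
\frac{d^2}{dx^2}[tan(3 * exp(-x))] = 3*(exp(x) + 6*sin(3*exp(-x))/cos(3*exp(-x)))*exp(-2*x)/cos(3*exp(-x))^2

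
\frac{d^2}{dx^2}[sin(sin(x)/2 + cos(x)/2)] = sin(x)*sin(sqrt(2)*sin(x + pi/4)/2)*cos(x)/2 - sin(sqrt(2)*sin(x + pi/4)/2)/4 - sqrt(2)*sin(x + pi/4)*cos(sqrt(2)*sin(x + pi/4)/2)/2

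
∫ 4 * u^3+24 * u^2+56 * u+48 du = u^4 + 8*u^3 + 28*u^2 + 48*u + C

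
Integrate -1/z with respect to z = -log(z) + C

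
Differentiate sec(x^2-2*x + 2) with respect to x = 2*x*tan(x^2 - 2*x + 2)*sec(x^2 - 2*x + 2) - 2*tan(x^2 - 2*x + 2)*sec(x^2 - 2*x + 2)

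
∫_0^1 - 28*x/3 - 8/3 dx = -22/3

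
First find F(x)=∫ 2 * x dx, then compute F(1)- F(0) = 1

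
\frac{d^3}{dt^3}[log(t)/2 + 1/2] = t^(-3)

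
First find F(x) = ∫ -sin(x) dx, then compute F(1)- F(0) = -1 + cos(1)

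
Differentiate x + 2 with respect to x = 1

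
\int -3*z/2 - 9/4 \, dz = -3*z^2/4 - 9*z/4 + C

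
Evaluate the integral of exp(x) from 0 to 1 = -1 + E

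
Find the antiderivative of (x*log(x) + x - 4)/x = (x - 4)*log(x) + C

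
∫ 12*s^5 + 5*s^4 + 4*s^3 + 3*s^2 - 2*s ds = 2*s^6 + s^5 + s^4 + s^3 - s^2 + C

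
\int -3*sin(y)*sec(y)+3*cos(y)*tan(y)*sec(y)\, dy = 0 + C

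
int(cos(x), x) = sin(x) + C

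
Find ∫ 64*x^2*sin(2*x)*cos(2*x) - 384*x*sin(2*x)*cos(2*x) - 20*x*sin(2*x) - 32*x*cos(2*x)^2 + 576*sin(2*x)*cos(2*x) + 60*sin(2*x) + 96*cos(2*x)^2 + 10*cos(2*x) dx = (2*x - 6)*((24 - 8*x)*cos(2*x) + 5)*cos(2*x) + C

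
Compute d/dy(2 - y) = -1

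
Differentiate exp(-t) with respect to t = -exp(-t)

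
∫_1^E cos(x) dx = -sin(1) + sin(E)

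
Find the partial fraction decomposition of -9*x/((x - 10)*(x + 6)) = -27/(8*(x + 6)) - 45/(8*(x - 10))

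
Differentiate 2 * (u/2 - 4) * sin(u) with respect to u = u*cos(u) + sin(u) - 8*cos(u)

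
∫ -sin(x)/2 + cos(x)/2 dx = sqrt(2)*sin(x + pi/4)/2 + C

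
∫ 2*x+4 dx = x^2 + 4*x + C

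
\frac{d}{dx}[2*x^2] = 4*x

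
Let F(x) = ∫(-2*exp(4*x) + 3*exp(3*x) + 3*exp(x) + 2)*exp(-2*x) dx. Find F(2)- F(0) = -(-exp(-2) + exp(2))^2 - 3*exp(-2) + 3*exp(2)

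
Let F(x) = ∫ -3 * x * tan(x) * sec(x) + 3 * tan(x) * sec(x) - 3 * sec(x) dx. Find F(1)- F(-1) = -6*sec(1)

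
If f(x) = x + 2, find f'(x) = 1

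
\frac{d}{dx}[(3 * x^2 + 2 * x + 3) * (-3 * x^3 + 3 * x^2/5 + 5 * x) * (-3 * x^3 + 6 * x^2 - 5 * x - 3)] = 216*x^7 - 1449*x^6/5 - 54*x^5/5 + 279*x^4 + 48*x^3/5 + 141*x^2/5 - 1104*x/5 - 45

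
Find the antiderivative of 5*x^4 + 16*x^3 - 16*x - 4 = x^5 + 4*x^4 - 8*x^2 - 4*x + C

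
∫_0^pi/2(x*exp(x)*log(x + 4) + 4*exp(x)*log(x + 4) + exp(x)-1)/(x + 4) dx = (-1 + exp(pi/2))*log(pi/2 + 4)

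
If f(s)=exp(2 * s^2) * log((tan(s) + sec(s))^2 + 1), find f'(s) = 4*(4*s*log((sin(s) + 1)/(2*cos(s)^2))*cos(s) + 8*s*log(2)*cos(s) + sin(s) + 1)*exp(2*s^2)*cos(s)^2/(3*cos(s) + cos(3*s))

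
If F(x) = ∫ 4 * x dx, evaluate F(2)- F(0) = 8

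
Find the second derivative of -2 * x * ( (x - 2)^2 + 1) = 16 - 12*x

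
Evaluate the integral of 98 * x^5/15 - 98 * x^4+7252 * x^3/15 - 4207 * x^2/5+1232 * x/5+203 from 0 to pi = -147*pi^2 - 9/5 + (-21*pi^2 - 3 + 7*pi^3/3 + 35*pi)^2/5 + 49*pi^3/3 + 245*pi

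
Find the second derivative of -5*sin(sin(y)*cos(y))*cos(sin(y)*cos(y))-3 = 10*(1 - cos(2*y))^2*sin(sin(2*y)) - 5*sin(2*y - sin(2*y)) + 15*sin(2*y + sin(2*y)) - 10*sin(sin(2*y))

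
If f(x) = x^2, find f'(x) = 2*x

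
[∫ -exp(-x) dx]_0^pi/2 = -1 + exp(-pi/2)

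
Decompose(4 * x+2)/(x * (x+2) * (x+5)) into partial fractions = -6/(5*(x + 5)) + 1/(x + 2) + 1/(5*x)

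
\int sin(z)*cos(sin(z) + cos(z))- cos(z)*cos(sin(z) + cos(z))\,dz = -sin(sqrt(2)*sin(z + pi/4)) + C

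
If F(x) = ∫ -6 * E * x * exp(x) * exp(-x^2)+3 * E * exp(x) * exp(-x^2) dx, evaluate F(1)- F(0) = 0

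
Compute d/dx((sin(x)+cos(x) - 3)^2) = 2*cos(2*x) - 6*sqrt(2)*cos(x + pi/4)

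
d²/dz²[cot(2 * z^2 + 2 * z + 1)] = 4*(8*z^2*cos(2*z^2 + 2*z + 1)/sin(2*z^2 + 2*z + 1) + 8*z*cos(2*z^2 + 2*z + 1)/sin(2*z^2 + 2*z + 1) - 1 + 2*cos(2*z^2 + 2*z + 1)/sin(2*z^2 + 2*z + 1))/sin(2*z^2 + 2*z + 1)^2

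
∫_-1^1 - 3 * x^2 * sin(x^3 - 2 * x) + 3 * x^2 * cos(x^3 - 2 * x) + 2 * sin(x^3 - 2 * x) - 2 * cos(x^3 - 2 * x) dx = -2*sin(1)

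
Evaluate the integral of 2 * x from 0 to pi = pi^2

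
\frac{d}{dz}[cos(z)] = -sin(z)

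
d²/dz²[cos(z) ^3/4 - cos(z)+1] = (10 - 9*cos(z)^2)*cos(z)/4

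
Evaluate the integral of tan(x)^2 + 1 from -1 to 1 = 2*tan(1)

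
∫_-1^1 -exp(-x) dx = -E + exp(-1)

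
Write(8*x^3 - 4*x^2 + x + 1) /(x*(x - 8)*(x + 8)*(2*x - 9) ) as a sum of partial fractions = -5228/(1575*(2*x - 9)) + 4359/(3200*(x + 8)) + 3849/(896*(x - 8)) + 1/(576*x)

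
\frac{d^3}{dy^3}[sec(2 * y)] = 48*tan(2*y)^3*sec(2*y) + 40*tan(2*y)*sec(2*y)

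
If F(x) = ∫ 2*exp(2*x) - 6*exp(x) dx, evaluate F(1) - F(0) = -4 + (-3 + E)^2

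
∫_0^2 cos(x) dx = sin(2)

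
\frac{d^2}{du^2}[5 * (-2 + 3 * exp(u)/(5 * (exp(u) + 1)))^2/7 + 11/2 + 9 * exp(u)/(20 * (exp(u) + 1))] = (105*exp(3*u) + 144*exp(2*u) - 177*exp(u))/(140*exp(4*u) + 560*exp(3*u) + 840*exp(2*u) + 560*exp(u) + 140)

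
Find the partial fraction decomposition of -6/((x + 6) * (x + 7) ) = 6/(x + 7) - 6/(x + 6)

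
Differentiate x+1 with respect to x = 1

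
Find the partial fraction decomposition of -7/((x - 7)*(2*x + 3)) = 14/(17*(2*x + 3)) - 7/(17*(x - 7))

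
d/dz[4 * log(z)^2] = 8*log(z)/z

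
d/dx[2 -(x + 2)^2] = -2*x - 4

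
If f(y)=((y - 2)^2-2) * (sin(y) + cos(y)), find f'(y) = sqrt(2)*y^2*cos(y + pi/4) + 6*y*sin(y) - 2*y*cos(y) - 6*sin(y) - 2*cos(y)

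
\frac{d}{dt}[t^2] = 2*t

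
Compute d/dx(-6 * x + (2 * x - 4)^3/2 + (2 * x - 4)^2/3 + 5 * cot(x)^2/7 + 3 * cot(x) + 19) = 12*x^2 - 136*x/3 + 110/3 - 3/sin(x)^2 - 10*cos(x)/(7*sin(x)^3)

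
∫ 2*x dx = x^2 + C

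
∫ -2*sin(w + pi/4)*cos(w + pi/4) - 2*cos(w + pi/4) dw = -(sin(w + pi/4) + 1)^2 + C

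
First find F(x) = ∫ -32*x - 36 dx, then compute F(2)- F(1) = -84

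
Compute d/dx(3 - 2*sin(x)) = -2*cos(x)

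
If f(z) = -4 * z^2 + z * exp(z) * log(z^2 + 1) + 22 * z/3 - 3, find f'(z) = (3*z^3*exp(z)*log(z^2 + 1) - 24*z^3 + 3*z^2*exp(z)*log(z^2 + 1) + 6*z^2*exp(z) + 22*z^2 + 3*z*exp(z)*log(z^2 + 1) - 24*z + 3*exp(z)*log(z^2 + 1) + 22)/(3*z^2 + 3)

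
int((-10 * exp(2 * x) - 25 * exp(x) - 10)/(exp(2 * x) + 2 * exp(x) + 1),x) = (-(10*x + 37)*(exp(x) + 1) - 5*exp(x))/(exp(x) + 1) + C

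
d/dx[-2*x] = -2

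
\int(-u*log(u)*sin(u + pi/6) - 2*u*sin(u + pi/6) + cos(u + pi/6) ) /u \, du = (log(u) + 2)*cos(u + pi/6) + C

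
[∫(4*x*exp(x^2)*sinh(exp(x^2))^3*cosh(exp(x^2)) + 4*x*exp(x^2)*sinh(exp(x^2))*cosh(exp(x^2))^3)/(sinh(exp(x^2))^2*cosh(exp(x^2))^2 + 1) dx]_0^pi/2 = -log(7/8 + cosh(4)/8) + log(7/8 + cosh(4*exp(pi^2/4))/8)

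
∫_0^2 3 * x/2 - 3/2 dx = 0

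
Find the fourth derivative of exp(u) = exp(u)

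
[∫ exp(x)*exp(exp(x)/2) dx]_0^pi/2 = -2*exp(1/2) + 2*exp(exp(pi/2)/2)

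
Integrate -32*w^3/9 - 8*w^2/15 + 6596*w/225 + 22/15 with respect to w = -8*w^4/9 - 8*w^3/45 + 3298*w^2/225 + 22*w/15 + C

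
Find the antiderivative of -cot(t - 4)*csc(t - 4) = csc(t - 4) + C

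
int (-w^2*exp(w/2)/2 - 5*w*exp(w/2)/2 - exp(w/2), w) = -w*(w + 1)*exp(w/2) + C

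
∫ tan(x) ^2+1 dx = tan(x) + C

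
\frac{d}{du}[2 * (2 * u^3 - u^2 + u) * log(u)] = 12*u^2*log(u) + 4*u^2 - 4*u*log(u) - 2*u + 2*log(u) + 2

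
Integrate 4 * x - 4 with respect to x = 2*x^2 - 4*x + C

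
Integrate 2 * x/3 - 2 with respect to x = x^2/3 - 2*x + C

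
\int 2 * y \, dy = y^2 + C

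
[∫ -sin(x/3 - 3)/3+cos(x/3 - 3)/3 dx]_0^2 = -sin(7/3) + cos(7/3) + sin(3) - cos(3)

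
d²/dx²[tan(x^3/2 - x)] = 9*x^4*tan(x^3/2 - x)^3/2 + 9*x^4*tan(x^3/2 - x)/2 - 6*x^2*tan(x^3/2 - x)^3 - 6*x^2*tan(x^3/2 - x) + 3*x*tan(x^3/2 - x)^2 + 3*x + 2*tan(x^3/2 - x)^3 + 2*tan(x^3/2 - x)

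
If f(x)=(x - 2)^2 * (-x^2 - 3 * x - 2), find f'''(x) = 6 - 24*x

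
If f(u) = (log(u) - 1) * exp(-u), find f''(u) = (u^2*log(u) - u^2 - 2*u - 1)*exp(-u)/u^2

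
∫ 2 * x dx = x^2 + C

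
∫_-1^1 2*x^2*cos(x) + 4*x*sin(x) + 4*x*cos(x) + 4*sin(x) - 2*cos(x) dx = 0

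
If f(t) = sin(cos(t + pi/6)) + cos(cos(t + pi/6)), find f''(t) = -sin(t + pi/6)^2*sin(cos(t + pi/6)) - sin(t + pi/6)^2*cos(cos(t + pi/6)) + sin(cos(t + pi/6))*cos(t + pi/6) - cos(t + pi/6)*cos(cos(t + pi/6))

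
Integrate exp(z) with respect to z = exp(z) + C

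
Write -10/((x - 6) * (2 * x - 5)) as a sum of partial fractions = 20/(7*(2*x - 5)) - 10/(7*(x - 6))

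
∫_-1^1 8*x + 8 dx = 16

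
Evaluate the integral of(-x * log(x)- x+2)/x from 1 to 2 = 0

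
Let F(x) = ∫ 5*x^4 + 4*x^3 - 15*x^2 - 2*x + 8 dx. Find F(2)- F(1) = 16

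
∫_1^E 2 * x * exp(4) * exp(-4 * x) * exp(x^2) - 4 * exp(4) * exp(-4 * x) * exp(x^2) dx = -E + exp((-2 + E)^2)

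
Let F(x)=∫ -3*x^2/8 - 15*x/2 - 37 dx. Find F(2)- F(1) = -393/8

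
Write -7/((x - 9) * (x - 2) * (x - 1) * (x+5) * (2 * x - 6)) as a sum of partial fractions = -1/(1344*(x + 5)) + 7/(192*(x - 1)) - 1/(14*(x - 2)) + 7/(192*(x - 3)) - 1/(1344*(x - 9))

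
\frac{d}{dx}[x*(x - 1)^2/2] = 3*x^2/2 - 2*x + 1/2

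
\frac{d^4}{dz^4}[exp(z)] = exp(z)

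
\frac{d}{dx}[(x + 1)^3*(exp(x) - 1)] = x^3*exp(x) + 6*x^2*exp(x) - 3*x^2 + 9*x*exp(x) - 6*x + 4*exp(x) - 3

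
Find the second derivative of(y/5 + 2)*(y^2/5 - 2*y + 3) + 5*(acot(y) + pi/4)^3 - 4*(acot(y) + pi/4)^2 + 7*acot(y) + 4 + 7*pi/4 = (48*y^5 + 96*y^3 + 6000*y*acot(y)^2 - 3200*y*acot(y) + 3000*pi*y*acot(y) - 800*pi*y + 2848*y + 375*pi^2*y + 6000*acot(y) - 1600 + 1500*pi)/(200*y^4 + 400*y^2 + 200)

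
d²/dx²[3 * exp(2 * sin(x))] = 6*(-sin(x) + cos(2*x) + 1)*exp(2*sin(x))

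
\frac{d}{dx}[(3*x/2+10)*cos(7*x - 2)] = -21*x*sin(7*x - 2)/2 - 70*sin(7*x - 2) + 3*cos(7*x - 2)/2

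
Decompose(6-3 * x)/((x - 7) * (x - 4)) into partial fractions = 2/(x - 4) - 5/(x - 7)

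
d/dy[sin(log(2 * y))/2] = cos(log(y) + log(2))/(2*y)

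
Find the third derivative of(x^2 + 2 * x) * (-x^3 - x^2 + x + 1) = -60*x^2 - 72*x - 6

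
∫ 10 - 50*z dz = -25*z^2 + 10*z + C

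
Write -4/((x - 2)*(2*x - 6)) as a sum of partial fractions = 2/(x - 2) - 2/(x - 3)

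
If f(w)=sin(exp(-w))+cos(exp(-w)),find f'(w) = -sqrt(2)*exp(-w)*sin(pi/4 - exp(-w))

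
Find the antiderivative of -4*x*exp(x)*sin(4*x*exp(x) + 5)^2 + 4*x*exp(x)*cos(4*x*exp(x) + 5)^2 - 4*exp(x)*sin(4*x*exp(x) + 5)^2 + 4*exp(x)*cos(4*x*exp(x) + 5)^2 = sin(8*x*exp(x) + 10)/2 + C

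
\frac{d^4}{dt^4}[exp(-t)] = exp(-t)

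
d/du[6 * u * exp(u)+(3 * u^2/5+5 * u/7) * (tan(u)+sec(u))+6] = 3*u^2*sin(u)/(5*cos(u)^2) + 3*u^2/(5*cos(u)^2) + 6*u*exp(u) + 5*u*sin(u)/(7*cos(u)^2) + 6*u*tan(u)/5 + 6*u/(5*cos(u)) + 5*u/(7*cos(u)^2) + 6*exp(u) + 5*tan(u)/7 + 5/(7*cos(u))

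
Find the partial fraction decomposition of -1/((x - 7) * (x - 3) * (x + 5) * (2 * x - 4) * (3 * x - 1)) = 81/(25600*(3*x - 1)) - 1/(21504*(x + 5)) - 1/(350*(x - 2)) + 1/(512*(x - 3)) - 1/(9600*(x - 7))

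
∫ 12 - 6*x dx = -3*x^2 + 12*x + C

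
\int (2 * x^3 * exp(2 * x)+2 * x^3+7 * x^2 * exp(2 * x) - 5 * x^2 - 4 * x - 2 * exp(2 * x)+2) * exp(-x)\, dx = 2*x*(2*x^2 + x - 2)*sinh(x) + C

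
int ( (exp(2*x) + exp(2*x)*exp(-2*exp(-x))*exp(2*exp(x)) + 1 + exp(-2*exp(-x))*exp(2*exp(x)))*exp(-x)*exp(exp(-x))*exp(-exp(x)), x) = 2*sinh(2*sinh(x)) + C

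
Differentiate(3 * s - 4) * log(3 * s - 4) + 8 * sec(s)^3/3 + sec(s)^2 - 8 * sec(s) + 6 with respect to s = 3*log(3*s - 4) + 8*tan(s)*sec(s)^3 + 2*tan(s)*sec(s)^2 - 8*tan(s)*sec(s) + 3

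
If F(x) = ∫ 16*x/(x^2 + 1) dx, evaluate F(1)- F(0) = 8*log(2)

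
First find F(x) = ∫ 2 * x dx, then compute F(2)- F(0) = 4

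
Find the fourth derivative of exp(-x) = exp(-x)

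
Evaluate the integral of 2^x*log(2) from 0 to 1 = 1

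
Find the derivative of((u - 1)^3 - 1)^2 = 6*u^5 - 30*u^4 + 60*u^3 - 66*u^2 + 42*u - 12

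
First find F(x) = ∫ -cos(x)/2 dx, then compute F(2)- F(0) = -sin(2)/2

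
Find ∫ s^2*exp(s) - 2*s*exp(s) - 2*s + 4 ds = (s - 2)^2*(exp(s) - 1) + C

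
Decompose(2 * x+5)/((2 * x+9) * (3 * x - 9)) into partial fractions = 8/(45*(2*x + 9)) + 11/(45*(x - 3))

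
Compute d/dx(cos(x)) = -sin(x)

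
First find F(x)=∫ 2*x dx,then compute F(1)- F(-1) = 0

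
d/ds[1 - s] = -1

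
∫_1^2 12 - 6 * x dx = 3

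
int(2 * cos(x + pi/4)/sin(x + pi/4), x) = 2*log(sin(x + pi/4)) + C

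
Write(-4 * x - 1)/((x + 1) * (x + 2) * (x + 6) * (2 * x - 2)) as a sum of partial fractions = -23/(280*(x + 6)) + 7/(24*(x + 2)) - 3/(20*(x + 1)) - 5/(84*(x - 1))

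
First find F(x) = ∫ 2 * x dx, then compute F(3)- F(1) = 8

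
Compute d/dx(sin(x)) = cos(x)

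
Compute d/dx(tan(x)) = cos(x)^(-2)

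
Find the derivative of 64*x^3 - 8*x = 192*x^2 - 8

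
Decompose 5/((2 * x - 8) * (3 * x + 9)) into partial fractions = -5/(42*(x + 3)) + 5/(42*(x - 4))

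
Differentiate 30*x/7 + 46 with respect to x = 30/7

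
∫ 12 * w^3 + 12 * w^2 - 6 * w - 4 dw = 3*w^4 + 4*w^3 - 3*w^2 - 4*w + C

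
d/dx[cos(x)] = -sin(x)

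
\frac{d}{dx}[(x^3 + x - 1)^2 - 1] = 6*x^5 + 8*x^3 - 6*x^2 + 2*x - 2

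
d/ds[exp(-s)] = -exp(-s)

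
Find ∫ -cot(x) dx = log(3*csc(x)) + C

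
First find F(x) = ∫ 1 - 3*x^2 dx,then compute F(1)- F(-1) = 0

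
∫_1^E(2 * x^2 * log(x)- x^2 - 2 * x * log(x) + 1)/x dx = 0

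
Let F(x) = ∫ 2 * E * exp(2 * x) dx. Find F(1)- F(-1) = -exp(-1) + exp(3)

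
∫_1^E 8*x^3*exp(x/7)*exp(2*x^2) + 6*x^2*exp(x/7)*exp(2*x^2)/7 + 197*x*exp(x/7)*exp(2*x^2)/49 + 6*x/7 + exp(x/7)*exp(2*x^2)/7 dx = -15*exp(15/7)/7 - 3/7 + 3*exp(2)/7 + (E/7 + 2*exp(2))*exp(E/7 + 2*exp(2))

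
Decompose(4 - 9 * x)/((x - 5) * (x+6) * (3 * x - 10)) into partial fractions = 117/(70*(3*x - 10)) + 29/(154*(x + 6)) - 41/(55*(x - 5))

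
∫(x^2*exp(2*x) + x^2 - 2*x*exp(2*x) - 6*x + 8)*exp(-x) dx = 2*(x - 2)^2*sinh(x) + C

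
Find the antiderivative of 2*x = x^2 + C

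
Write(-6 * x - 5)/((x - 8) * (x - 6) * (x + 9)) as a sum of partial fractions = 49/(255*(x + 9)) + 41/(30*(x - 6)) - 53/(34*(x - 8))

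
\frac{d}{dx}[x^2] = 2*x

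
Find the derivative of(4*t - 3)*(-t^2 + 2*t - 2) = -12*t^2 + 22*t - 14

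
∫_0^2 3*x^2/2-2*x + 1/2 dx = 1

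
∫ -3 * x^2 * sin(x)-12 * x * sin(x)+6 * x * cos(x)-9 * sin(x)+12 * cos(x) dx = (3*(x + 2)^2 - 3)*cos(x) + C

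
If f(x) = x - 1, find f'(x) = 1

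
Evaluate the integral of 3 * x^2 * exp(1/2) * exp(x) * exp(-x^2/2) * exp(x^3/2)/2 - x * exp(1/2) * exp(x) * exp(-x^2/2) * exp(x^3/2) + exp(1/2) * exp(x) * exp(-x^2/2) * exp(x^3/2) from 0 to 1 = -exp(1/2) + exp(3/2)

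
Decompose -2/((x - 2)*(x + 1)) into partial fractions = 2/(3*(x + 1)) - 2/(3*(x - 2))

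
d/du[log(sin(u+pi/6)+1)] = cos(u + pi/6)/(sin(u + pi/6) + 1)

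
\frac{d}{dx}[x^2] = 2*x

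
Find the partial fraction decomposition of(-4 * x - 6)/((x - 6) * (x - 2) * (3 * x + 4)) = -3/(110*(3*x + 4)) + 7/(20*(x - 2)) - 15/(44*(x - 6))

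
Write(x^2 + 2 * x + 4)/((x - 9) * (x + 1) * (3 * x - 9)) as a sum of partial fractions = 1/(40*(x + 1)) - 19/(72*(x - 3)) + 103/(180*(x - 9))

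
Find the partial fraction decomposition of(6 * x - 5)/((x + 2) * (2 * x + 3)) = -28/(2*x + 3) + 17/(x + 2)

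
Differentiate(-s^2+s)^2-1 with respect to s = 4*s^3 - 6*s^2 + 2*s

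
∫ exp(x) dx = exp(x) + C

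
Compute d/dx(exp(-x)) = -exp(-x)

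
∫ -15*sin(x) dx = 15*cos(x) + C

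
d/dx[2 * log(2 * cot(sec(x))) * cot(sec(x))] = -2*(log(1/tan(1/cos(x))) + log(2) + 1)*sin(x)/(sin(1/cos(x))^2*cos(x)^2)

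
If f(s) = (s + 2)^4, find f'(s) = 4*s^3 + 24*s^2 + 48*s + 32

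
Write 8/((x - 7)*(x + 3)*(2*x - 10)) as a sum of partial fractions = 1/(20*(x + 3)) - 1/(4*(x - 5)) + 1/(5*(x - 7))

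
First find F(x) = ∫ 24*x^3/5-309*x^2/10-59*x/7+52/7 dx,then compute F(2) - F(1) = -2076/35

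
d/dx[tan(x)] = cos(x)^(-2)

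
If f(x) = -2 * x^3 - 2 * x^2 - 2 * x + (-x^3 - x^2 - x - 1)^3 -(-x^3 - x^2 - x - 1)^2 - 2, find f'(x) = -9*x^8 - 24*x^7 - 42*x^6 - 66*x^5 - 70*x^4 - 60*x^3 - 48*x^2 - 22*x - 7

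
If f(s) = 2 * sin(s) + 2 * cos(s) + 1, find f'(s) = -2*sin(s) + 2*cos(s)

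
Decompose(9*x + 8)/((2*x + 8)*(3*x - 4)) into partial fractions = 15/(8*(3*x - 4)) + 7/(8*(x + 4))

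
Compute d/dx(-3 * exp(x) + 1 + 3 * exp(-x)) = (-3*exp(2*x) - 3)*exp(-x)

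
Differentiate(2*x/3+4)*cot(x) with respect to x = -2*x/(3*sin(x)^2) + 2/(3*tan(x)) - 4/sin(x)^2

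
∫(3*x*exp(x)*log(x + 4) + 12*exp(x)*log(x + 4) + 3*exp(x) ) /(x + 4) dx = 3*exp(x)*log(x + 4) + C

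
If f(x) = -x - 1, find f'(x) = -1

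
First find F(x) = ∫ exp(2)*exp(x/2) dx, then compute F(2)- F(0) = -2*exp(2) + 2*exp(3)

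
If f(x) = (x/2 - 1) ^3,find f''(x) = 3*x/4 - 3/2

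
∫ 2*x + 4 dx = x^2 + 4*x + C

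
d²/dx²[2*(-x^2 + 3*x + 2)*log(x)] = (-4*x^2*log(x) - 6*x^2 + 6*x - 4)/x^2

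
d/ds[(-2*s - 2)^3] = -24*s^2 - 48*s - 24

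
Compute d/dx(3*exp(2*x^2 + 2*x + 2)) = 12*x*exp(2*x^2 + 2*x + 2) + 6*exp(2*x^2 + 2*x + 2)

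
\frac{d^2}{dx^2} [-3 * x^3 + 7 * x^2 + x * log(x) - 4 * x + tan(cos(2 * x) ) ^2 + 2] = (-18*x^2 + 24*x*sin(2*x)^2*tan(cos(2*x))^4 + 32*x*sin(2*x)^2*tan(cos(2*x))^2 + 8*x*sin(2*x)^2 - 8*x*cos(2*x)*tan(cos(2*x))^3 - 8*x*cos(2*x)*tan(cos(2*x)) + 14*x + 1)/x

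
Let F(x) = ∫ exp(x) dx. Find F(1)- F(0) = -1 + E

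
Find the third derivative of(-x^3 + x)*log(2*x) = (-6*x^2*log(x) - 11*x^2 - 6*x^2*log(2) - 1)/x^2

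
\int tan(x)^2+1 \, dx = tan(x) + C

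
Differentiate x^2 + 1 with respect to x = 2*x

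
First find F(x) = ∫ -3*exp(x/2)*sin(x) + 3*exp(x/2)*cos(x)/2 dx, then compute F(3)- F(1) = 3*(E*cos(3) - cos(1))*exp(1/2)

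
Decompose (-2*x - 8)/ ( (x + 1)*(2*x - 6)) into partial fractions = 3/(4*(x + 1)) - 7/(4*(x - 3))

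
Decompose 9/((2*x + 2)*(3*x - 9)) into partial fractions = -3/(8*(x + 1)) + 3/(8*(x - 3))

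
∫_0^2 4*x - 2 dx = 4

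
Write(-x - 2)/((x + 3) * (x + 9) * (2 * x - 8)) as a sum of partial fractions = 7/(156*(x + 9)) - 1/(84*(x + 3)) - 3/(91*(x - 4))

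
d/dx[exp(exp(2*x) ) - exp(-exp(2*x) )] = (2*exp(2*x) + 2*exp(2*x + 2*exp(2*x)))*exp(-exp(2*x))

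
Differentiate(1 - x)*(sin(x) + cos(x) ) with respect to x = x*sin(x) - x*cos(x) - 2*sin(x)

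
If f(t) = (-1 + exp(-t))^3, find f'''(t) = (-3*exp(2*t) + 24*exp(t) - 27)*exp(-3*t)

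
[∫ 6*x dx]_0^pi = 3*pi^2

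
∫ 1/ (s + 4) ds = log(s + 4) + C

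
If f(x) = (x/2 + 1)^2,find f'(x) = x/2 + 1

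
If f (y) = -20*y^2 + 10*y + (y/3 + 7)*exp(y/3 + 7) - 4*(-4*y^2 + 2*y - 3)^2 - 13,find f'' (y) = -768*y^2 + y*exp(y/3 + 7)/27 + 384*y + exp(y/3 + 7) - 264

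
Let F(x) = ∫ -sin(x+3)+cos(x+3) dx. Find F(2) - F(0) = sin(5) - sin(3) + cos(5) - cos(3)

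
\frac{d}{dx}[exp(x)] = exp(x)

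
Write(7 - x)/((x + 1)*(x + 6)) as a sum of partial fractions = -13/(5*(x + 6)) + 8/(5*(x + 1))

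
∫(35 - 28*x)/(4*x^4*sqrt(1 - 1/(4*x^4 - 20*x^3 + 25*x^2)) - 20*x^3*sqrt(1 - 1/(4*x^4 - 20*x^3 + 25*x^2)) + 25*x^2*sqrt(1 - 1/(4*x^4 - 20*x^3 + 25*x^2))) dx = 7*acsc(x*(2*x - 5)) + C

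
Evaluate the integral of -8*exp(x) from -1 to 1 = -8*E + 8*exp(-1)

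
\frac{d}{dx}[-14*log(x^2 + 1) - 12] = -28*x/(x^2 + 1)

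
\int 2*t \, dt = t^2 + C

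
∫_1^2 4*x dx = 6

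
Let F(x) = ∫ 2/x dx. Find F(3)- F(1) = 2*log(3)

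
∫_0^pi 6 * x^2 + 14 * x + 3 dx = (3 + pi)*(pi + 2*pi^2)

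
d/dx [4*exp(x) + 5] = 4*exp(x)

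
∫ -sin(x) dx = cos(x) + C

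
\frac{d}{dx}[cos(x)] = -sin(x)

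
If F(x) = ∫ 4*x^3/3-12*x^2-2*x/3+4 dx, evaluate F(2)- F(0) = -20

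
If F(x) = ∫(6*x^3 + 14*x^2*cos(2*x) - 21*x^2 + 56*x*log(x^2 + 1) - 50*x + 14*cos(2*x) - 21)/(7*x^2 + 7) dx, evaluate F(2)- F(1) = -4*log(5) - 12/7 - 2*log(2)^2 - sin(2) + sin(4) + 4*log(2) + 2*log(5)^2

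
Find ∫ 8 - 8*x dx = -4*x^2 + 8*x + C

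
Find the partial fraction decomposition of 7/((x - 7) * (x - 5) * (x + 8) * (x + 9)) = -1/(32*(x + 9)) + 7/(195*(x + 8)) - 1/(52*(x - 5)) + 7/(480*(x - 7))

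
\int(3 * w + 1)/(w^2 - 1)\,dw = log(-w^3 + w^2 + w - 1) + C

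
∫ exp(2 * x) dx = exp(2*x)/2 + C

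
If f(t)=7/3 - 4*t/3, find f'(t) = -4/3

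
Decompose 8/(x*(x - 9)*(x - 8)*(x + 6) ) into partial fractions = -2/(315*(x + 6)) - 1/(14*(x - 8)) + 8/(135*(x - 9)) + 1/(54*x)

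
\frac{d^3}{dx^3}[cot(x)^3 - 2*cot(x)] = -60*cot(x)^6 - 102*cot(x)^4 - 44*cot(x)^2 - 2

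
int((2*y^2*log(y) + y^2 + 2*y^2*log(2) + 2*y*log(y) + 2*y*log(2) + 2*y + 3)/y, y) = ((y + 1)^2 + 2)*log(2*y) + C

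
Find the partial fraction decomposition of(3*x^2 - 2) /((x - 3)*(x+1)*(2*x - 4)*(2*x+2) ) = -65/(576*(x + 1)) + 1/(48*(x + 1)^2) - 5/(18*(x - 2)) + 25/(64*(x - 3))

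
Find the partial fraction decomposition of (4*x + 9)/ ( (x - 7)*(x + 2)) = -1/(9*(x + 2)) + 37/(9*(x - 7))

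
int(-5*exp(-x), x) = 5*exp(-x) + C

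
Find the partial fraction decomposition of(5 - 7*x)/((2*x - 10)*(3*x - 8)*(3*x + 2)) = 29/(340*(3*x + 2)) + 41/(140*(3*x - 8)) - 15/(119*(x - 5))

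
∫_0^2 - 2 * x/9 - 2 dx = -40/9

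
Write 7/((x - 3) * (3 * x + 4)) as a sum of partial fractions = -21/(13*(3*x + 4)) + 7/(13*(x - 3))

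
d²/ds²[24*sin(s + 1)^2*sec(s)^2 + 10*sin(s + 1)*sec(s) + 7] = 4*(5*sin(s)^2*sin(s + 1)/cos(s) + 48*sin(s)*sin(s + 1)*cos(s + 1)/cos(s) + 5*sin(s)*cos(s + 1) - 48*sin(s + 1)^2 + 36*sin(s + 1)^2/cos(s)^2 + 12)/cos(s)^2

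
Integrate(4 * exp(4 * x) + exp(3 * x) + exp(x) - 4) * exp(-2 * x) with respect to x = (2*(1 - exp(2*x))^2 + exp(3*x) - exp(x))*exp(-2*x) + C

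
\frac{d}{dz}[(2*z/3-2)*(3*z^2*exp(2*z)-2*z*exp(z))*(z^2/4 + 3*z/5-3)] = z^5*exp(2*z) + 19*z^4*exp(2*z)/10 - z^4*exp(z)/3 - 102*z^3*exp(2*z)/5 - 17*z^3*exp(z)/15 + 36*z^2*exp(2*z)/5 + 7*z^2*exp(z) + 36*z*exp(2*z) + 4*z*exp(z)/5 - 12*exp(z)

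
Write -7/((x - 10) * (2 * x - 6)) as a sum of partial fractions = 1/(2*(x - 3)) - 1/(2*(x - 10))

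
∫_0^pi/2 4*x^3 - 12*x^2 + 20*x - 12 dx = -9 + ((-1 + pi/2)^2 + 2)^2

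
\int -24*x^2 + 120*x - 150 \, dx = -8*x^3 + 60*x^2 - 150*x + C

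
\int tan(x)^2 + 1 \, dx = tan(x) + C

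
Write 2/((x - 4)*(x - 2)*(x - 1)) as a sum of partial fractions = 2/(3*(x - 1)) - 1/(x - 2) + 1/(3*(x - 4))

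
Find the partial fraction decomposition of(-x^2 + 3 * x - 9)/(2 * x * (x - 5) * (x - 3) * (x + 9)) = 13/(336*(x + 9)) + 1/(16*(x - 3)) - 19/(280*(x - 5)) - 1/(30*x)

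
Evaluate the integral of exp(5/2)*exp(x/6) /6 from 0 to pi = -exp(5/2) + exp(pi/6 + 5/2)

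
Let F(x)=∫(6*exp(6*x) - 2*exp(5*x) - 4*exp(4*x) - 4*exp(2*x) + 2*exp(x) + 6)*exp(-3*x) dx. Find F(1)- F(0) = -(E - exp(-1))^2 - 2*exp(-1) + 2*E + 2*(E - exp(-1))^3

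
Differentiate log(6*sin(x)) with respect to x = 1/tan(x)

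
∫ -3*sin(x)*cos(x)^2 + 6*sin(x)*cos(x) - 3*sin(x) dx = (cos(x) - 1)^3 + C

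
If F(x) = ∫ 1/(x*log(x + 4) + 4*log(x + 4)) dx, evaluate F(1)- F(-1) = -log(log(3)) + log(log(5))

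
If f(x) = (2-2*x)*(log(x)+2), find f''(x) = (-2*x - 2)/x^2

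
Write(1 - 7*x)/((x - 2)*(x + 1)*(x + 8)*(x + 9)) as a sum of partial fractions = -8/(11*(x + 9)) + 57/(70*(x + 8)) - 1/(21*(x + 1)) - 13/(330*(x - 2))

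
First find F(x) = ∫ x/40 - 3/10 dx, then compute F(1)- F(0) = -23/80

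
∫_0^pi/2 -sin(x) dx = -1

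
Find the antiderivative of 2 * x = x^2 + C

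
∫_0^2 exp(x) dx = -1 + exp(2)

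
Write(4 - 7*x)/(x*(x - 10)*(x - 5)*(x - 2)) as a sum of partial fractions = -5/(24*(x - 2)) + 31/(75*(x - 5)) - 33/(200*(x - 10)) - 1/(25*x)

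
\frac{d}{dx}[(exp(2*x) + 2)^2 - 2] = 4*exp(4*x) + 8*exp(2*x)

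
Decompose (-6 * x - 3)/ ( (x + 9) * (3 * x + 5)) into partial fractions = 21/(22*(3*x + 5)) - 51/(22*(x + 9))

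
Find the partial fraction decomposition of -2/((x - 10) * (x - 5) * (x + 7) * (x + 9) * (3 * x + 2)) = -81/(129200*(3*x + 2)) - 1/(6650*(x + 9)) + 1/(3876*(x + 7)) + 1/(7140*(x - 5)) - 1/(25840*(x - 10))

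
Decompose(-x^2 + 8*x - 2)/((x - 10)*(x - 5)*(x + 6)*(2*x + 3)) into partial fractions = -10/(207*(2*x + 3)) + 43/(792*(x + 6)) - 1/(55*(x - 5)) - 11/(920*(x - 10))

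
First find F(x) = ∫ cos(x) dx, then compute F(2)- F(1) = -sin(1) + sin(2)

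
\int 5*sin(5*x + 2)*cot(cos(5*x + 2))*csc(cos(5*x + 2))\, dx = csc(cos(5*x + 2)) + C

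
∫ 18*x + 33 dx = 9*x^2 + 33*x + C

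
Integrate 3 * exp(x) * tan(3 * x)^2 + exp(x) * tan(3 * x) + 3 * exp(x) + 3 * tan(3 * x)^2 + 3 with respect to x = (exp(x) + 1)*tan(3*x) + C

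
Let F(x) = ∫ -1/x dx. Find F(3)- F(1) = -log(3)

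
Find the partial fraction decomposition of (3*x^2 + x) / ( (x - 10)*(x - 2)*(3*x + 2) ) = 3/(128*(3*x + 2)) - 7/(32*(x - 2)) + 155/(128*(x - 10))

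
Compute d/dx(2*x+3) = 2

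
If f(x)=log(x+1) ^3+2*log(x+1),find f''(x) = (-3*log(x + 1)^2 + 6*log(x + 1) - 2)/(x^2 + 2*x + 1)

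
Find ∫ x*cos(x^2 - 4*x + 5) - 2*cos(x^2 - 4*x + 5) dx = sin((x - 2)^2 + 1)/2 + C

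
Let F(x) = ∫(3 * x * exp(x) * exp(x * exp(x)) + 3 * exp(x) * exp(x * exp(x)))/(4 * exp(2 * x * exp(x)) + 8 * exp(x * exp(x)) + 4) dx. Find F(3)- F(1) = -3*exp(E)/(4*(1 + exp(E))) + 3*exp(3*exp(3))/(4*(1 + exp(3*exp(3))))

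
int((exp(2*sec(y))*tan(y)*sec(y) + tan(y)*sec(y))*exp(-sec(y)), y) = 2*sinh(1/cos(y)) + C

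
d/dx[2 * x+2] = 2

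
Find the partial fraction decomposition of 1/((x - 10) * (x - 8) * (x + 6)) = 1/(224*(x + 6)) - 1/(28*(x - 8)) + 1/(32*(x - 10))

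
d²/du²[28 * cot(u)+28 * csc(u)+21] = -28/sin(u) + 56*cos(u)/sin(u)^3 + 56/sin(u)^3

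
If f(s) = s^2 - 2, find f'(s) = 2*s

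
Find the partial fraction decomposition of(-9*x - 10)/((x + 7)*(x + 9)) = -71/(2*(x + 9)) + 53/(2*(x + 7))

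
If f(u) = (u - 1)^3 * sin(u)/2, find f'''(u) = -u^3*cos(u)/2 - 9*u^2*sin(u)/2 + 3*u^2*cos(u)/2 + 9*u*sin(u) + 15*u*cos(u)/2 - 3*sin(u)/2 - 17*cos(u)/2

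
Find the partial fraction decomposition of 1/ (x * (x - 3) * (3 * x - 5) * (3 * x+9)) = -9/(280*(3*x - 5)) - 1/(756*(x + 3)) + 1/(216*(x - 3)) + 1/(135*x)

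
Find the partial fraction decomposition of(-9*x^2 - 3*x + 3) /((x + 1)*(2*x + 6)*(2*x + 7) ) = -387/(10*(2*x + 7)) + 69/(4*(x + 3)) - 3/(20*(x + 1))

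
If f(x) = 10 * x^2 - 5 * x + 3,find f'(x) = 20*x - 5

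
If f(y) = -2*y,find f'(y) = -2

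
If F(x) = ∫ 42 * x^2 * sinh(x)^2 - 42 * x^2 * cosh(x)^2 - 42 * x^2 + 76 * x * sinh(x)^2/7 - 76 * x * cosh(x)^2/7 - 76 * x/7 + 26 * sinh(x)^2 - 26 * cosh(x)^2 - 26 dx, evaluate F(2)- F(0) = -2600/7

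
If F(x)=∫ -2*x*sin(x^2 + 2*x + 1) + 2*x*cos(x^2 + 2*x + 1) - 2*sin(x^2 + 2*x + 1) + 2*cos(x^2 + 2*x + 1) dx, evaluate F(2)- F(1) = cos(9) + sin(9) - cos(4) - sin(4)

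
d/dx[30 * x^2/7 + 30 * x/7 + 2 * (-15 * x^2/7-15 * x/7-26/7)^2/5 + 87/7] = 360*x^3/49 + 540*x^2/49 + 1224*x/49 + 522/49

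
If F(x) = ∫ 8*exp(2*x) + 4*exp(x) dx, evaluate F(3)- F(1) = -(1 + 2*E)^2 + (1 + 2*exp(3))^2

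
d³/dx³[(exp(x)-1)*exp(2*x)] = 27*exp(3*x) - 8*exp(2*x)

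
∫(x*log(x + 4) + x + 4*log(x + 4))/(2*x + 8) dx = x*log(x + 4)/2 + C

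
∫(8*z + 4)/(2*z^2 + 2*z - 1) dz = 2*log(2*z^2 + 2*z - 1) + C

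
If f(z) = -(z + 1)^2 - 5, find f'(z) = -2*z - 2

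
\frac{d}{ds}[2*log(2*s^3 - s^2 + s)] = (12*s^2 - 4*s + 2)/(2*s^3 - s^2 + s)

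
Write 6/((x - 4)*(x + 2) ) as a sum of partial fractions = -1/(x + 2) + 1/(x - 4)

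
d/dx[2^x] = 2^x*log(2)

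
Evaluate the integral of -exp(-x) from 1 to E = -exp(-1) + exp(-E)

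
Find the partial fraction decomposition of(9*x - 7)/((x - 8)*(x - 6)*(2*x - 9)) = 134/(21*(2*x - 9)) - 47/(6*(x - 6)) + 65/(14*(x - 8))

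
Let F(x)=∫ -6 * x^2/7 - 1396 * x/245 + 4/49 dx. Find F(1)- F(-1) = -20/49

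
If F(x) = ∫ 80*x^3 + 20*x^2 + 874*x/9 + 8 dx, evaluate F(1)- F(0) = 749/9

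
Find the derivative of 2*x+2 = 2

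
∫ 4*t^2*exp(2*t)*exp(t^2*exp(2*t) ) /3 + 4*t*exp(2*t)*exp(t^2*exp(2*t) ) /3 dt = 2*exp(t^2*exp(2*t))/3 + C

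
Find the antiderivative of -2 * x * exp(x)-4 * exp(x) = 2*(-x - 1)*exp(x) + C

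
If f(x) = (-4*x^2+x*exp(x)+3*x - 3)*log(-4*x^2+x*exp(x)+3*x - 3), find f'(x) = x*exp(x)*log(-4*x^2 + x*exp(x) + 3*x - 3) + x*exp(x) - 8*x*log(-4*x^2 + x*exp(x) + 3*x - 3) - 8*x + exp(x)*log(-4*x^2 + x*exp(x) + 3*x - 3) + exp(x) + 3*log(-4*x^2 + x*exp(x) + 3*x - 3) + 3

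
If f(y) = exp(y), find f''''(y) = exp(y)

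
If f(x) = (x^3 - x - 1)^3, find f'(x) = 9*x^8 - 21*x^6 - 18*x^5 + 15*x^4 + 24*x^3 + 6*x^2 - 6*x - 3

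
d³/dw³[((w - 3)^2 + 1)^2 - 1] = 24*w - 72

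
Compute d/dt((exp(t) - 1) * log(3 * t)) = (t*exp(t)*log(t) + t*exp(t)*log(3) + exp(t) - 1)/t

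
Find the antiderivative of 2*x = x^2 + C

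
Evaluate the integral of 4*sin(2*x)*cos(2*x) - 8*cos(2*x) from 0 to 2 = -4 + (-2 + sin(4))^2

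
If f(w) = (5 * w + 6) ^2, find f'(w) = 50*w + 60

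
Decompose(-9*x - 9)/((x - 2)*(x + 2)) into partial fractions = -9/(4*(x + 2)) - 27/(4*(x - 2))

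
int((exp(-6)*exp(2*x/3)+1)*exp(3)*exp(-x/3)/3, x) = 2*sinh(x/3 - 3) + C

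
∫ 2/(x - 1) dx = 2*log(x - 1) + C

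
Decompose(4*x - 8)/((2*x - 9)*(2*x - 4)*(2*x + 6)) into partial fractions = 2/(15*(2*x - 9)) - 1/(15*(x + 3))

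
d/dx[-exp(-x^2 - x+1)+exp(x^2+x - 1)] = (2*x*exp(2*x^2 + 2*x - 2) + 2*x + exp(2*x^2 + 2*x - 2) + 1)*exp(-x^2 - x + 1)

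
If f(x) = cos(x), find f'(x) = -sin(x)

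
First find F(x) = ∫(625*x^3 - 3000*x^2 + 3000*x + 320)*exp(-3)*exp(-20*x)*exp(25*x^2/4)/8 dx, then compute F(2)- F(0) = -18*exp(-18) + 3*exp(-3)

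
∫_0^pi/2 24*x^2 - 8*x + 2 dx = -pi^2 + pi + pi^3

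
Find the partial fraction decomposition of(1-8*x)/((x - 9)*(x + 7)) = -57/(16*(x + 7)) - 71/(16*(x - 9))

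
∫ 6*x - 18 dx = 3*x^2 - 18*x + C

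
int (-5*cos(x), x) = -5*sin(x) + C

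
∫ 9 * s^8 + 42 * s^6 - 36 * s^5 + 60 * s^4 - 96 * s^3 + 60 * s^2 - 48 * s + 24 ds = s^9 + 6*s^7 - 6*s^6 + 12*s^5 - 24*s^4 + 20*s^3 - 24*s^2 + 24*s + C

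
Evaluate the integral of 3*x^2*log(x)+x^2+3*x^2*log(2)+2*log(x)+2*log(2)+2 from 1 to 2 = 21*log(2)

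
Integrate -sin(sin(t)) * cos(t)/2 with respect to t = cos(sin(t))/2 + C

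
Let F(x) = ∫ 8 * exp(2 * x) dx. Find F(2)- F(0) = -4 + 4*exp(4)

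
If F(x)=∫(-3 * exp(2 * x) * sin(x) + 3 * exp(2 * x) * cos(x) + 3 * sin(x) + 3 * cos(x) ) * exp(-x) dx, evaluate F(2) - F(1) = 3*(-exp(-2) + exp(2))*cos(2) - 3*(E - exp(-1))*cos(1)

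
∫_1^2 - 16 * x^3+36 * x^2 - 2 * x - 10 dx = 11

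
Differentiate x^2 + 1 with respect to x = 2*x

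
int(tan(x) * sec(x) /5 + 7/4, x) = 7*x/4 + sec(x)/5 + C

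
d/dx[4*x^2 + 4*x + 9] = 8*x + 4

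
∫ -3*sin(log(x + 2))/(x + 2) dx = 3*cos(log(x + 2)) + C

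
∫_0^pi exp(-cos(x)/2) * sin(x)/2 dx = -exp(-1/2) + exp(1/2)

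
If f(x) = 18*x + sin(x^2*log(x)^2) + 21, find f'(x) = 2*x*log(x)^2*cos(x^2*log(x)^2) + 2*x*log(x)*cos(x^2*log(x)^2) + 18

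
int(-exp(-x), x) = exp(-x) + C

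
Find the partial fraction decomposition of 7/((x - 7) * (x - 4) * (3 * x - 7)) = 9/(10*(3*x - 7)) - 7/(15*(x - 4)) + 1/(6*(x - 7))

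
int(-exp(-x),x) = exp(-x) + C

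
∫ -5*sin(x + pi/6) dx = 5*cos(x + pi/6) + C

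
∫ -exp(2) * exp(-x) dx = exp(2 - x) + C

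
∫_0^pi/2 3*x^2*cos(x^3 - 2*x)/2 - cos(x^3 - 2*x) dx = -sin(pi^3/8)/2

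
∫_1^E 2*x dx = -1 + exp(2)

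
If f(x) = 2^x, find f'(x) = 2^x*log(2)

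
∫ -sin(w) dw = cos(w) + C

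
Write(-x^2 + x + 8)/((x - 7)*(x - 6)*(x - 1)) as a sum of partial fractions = 4/(15*(x - 1)) + 22/(5*(x - 6)) - 17/(3*(x - 7))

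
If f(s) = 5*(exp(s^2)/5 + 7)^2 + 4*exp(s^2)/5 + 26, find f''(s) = 16*s^2*exp(2*s^2)/5 + 296*s^2*exp(s^2)/5 + 4*exp(2*s^2)/5 + 148*exp(s^2)/5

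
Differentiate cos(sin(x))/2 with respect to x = -sin(sin(x))*cos(x)/2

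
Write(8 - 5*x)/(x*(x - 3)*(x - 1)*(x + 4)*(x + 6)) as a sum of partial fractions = 19/(378*(x + 6)) - 1/(10*(x + 4)) - 3/(70*(x - 1)) - 1/(54*(x - 3)) + 1/(9*x)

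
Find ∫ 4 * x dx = 2*x^2 + C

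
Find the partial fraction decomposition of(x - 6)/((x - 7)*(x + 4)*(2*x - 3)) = 18/(121*(2*x - 3)) - 10/(121*(x + 4)) + 1/(121*(x - 7))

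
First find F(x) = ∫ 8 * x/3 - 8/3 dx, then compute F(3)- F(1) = 16/3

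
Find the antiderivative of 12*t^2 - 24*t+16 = 4*t^3 - 12*t^2 + 16*t + C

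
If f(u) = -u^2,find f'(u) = -2*u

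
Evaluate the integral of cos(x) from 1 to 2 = -sin(1) + sin(2)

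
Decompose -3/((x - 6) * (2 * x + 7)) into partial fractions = 6/(19*(2*x + 7)) - 3/(19*(x - 6))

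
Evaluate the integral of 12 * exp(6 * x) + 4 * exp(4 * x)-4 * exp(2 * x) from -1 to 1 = -2*exp(2) - exp(-4) - 2*exp(-6) + 2*exp(-2) + exp(4) + 2*exp(6)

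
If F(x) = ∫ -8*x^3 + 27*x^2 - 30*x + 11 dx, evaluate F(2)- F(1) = -1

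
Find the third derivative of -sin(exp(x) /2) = (exp(2*x)*cos(exp(x)/2) + 6*exp(x)*sin(exp(x)/2) - 4*cos(exp(x)/2))*exp(x)/8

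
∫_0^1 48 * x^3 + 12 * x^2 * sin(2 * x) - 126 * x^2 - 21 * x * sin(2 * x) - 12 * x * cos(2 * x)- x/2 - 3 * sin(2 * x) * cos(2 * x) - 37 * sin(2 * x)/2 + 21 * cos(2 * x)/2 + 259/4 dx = 55*cos(2)/4 - 3*sin(2)^2/4 + 101/4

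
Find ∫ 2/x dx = 2*log(x) + C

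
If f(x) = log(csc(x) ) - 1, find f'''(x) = -2*cos(x)/sin(x)^3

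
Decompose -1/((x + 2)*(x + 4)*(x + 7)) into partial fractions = -1/(15*(x + 7)) + 1/(6*(x + 4)) - 1/(10*(x + 2))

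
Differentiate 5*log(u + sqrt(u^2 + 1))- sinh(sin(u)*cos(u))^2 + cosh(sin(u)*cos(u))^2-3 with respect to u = (5*u + 5*sqrt(u^2 + 1))/(u^2 + u*sqrt(u^2 + 1) + 1)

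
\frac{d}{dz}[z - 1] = 1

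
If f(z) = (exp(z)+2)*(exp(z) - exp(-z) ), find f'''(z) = (8*exp(3*z) + 2*exp(2*z) + 2)*exp(-z)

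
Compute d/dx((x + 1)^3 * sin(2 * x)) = (x + 1)^2*(2*x*cos(2*x) + 3*sin(2*x) + 2*cos(2*x))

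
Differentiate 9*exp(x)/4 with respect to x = 9*exp(x)/4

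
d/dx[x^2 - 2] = 2*x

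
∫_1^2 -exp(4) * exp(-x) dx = -exp(3) + exp(2)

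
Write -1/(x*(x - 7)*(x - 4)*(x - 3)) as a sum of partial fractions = -1/(12*(x - 3)) + 1/(12*(x - 4)) - 1/(84*(x - 7)) + 1/(84*x)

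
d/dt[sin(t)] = cos(t)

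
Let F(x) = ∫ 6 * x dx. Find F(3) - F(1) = 24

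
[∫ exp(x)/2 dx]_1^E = -E/2 + exp(E)/2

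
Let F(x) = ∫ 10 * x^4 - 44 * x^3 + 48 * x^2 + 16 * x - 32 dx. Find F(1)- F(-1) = -28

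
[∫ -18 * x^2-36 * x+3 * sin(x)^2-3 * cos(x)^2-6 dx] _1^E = -18*exp(2) - 6*exp(3) - 6*E - 3*sin(2*E)/2 + 3*sin(2)/2 + 30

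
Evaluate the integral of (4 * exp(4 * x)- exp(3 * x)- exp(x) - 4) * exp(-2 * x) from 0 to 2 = -exp(2) + exp(-2) + 2*(-exp(-2) + exp(2))^2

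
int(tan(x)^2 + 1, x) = tan(x) + C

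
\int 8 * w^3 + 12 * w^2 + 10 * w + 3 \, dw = 2*w^4 + 4*w^3 + 5*w^2 + 3*w + C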